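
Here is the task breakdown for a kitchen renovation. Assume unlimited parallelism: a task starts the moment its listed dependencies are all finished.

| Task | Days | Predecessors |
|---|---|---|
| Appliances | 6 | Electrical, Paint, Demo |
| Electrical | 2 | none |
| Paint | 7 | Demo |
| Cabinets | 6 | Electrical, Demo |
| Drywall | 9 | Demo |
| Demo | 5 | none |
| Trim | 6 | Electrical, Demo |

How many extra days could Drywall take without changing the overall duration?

Demo→Paint→Appliances = 5+7+6 = 18 sets the makespan at 18 days.
Longest path through Drywall: 14 days (earliest finish 14, latest finish 18).
Slack of Drywall = 9 − 5 = 4 days.

4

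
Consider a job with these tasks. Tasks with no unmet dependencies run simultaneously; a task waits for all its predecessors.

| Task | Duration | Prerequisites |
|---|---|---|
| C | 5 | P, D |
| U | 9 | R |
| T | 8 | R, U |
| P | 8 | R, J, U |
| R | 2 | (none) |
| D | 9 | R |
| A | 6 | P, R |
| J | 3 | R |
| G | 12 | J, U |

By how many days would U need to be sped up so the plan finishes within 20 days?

5

Current finish: 25 days; target: 20.
U is on every critical path, so each day cut from U cuts the finish by one (this holds down to a finish of 19).
Need 25 − 20 = 5 days off U → U becomes 4 days, finish becomes 20.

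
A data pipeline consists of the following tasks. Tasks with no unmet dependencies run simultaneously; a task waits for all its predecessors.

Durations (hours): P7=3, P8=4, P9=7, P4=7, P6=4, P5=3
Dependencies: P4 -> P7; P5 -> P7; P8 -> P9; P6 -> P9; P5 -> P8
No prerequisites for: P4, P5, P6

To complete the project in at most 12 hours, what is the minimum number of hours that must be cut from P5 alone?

Current finish: 14 hours; target: 12.
P5 is on every critical path, so each hour cut from P5 cuts the finish by one (this holds down to a finish of 12).
Need 14 − 12 = 2 hours off P5 → P5 becomes 1 hour, finish becomes 12.

2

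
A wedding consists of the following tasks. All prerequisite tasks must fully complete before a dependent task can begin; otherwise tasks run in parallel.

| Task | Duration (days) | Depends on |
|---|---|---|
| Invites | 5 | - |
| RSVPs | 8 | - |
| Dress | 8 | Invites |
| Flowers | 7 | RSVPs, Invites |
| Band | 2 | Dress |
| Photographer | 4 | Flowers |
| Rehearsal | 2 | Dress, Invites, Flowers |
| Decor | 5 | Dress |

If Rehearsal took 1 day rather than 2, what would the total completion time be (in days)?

19

Actual critical path: RSVPs→Flowers→Photographer = 8+7+4 = 19 ⇒ 19 days.
The longest path through Rehearsal is only 17 days, so Rehearsal has float 2.
That remains the longest chain; total 19 days.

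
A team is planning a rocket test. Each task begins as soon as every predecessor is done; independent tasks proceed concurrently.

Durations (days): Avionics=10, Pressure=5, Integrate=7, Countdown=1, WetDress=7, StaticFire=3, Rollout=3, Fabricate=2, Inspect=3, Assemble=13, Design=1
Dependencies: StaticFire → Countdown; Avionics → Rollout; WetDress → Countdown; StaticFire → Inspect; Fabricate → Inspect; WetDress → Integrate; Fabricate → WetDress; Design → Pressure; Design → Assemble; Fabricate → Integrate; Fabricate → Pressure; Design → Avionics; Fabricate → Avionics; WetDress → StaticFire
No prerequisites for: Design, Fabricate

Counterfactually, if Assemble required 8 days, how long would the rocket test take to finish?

16

Baseline: Fabricate→WetDress→Integrate = 2+7+7 = 16 → 16 days.
Assemble has 2 days of float (longest path through it is 14).
That remains the longest chain; total 16 days.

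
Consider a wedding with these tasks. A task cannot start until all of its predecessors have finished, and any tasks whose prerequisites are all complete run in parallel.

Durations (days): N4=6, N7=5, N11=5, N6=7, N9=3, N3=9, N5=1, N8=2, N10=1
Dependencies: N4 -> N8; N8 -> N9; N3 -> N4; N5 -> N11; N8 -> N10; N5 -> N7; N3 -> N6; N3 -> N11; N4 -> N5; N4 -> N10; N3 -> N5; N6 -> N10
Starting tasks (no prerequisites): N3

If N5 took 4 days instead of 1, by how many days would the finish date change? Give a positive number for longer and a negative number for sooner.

Critical path before the change: N3→N4→N5→N7 = 9+6+1+5 = 21 giving 21 days.
Since N5 is critical, the +3 change carries straight to that chain (now 24 days).
The critical path is still N3→N4→N5→N7; finish is now 24 days.
Change in finish: 24 − 21 = +3 days.

3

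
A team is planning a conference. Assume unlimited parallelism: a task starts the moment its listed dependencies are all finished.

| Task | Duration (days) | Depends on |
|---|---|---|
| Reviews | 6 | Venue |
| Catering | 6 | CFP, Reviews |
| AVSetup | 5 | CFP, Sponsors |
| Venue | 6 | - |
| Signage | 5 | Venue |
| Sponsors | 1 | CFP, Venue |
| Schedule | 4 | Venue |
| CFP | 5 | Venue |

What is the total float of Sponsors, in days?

Critical path: Venue→Reviews→Catering = 6+6+6 = 18, so the finish is 18 days.
The longest chain containing Sponsors totals 17 days.
So Sponsors can slip 13 − 12 = 1 day.

1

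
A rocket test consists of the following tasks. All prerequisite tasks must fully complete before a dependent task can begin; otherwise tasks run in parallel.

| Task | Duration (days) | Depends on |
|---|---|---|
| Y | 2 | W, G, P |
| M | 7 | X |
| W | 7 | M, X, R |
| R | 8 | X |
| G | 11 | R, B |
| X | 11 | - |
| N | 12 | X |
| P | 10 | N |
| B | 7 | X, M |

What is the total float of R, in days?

The longest chain is X→M→B→G→Y = 11+7+7+11+2 = 38; overall finish 38 days.
The longest chain containing R totals 32 days.
Slack of R = 17 − 11 = 6 days.

6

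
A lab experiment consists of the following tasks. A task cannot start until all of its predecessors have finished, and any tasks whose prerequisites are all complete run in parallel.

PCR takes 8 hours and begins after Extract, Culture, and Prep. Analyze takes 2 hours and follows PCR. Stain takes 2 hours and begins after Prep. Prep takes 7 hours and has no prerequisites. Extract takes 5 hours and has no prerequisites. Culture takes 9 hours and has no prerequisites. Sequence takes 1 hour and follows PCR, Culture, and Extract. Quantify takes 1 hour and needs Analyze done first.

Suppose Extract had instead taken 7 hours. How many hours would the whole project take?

20

Baseline: Culture→PCR→Analyze→Quantify = 9+8+2+1 = 20 → 20 hours.
Extract has 4 hours of float (longest path through it is 16).
That remains the longest chain; total 20 hours.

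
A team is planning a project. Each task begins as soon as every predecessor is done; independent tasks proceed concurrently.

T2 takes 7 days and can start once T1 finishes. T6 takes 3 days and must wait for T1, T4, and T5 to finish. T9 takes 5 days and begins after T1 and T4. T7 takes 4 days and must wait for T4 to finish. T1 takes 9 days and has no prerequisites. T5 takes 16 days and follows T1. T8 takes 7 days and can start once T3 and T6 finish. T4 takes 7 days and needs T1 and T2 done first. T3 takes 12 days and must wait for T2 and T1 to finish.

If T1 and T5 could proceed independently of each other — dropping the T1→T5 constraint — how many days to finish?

Before: longest chain T1→T2→T3→T8 = 9+7+12+7 = 35, finish 35.
Without T1→T5, T5's earliest start moves from 9 to 0.
New critical path: T1→T2→T3→T8 = 9+7+12+7 = 35 ⇒ 35 days.

35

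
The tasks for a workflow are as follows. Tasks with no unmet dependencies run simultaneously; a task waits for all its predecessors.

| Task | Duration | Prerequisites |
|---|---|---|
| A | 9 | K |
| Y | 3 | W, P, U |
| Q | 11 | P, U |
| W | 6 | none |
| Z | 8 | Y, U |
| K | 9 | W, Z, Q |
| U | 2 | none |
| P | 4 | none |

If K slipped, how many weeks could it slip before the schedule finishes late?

Critical path: W→Y→Z→K→A = 6+3+8+9+9 = 35, so the finish is 35 weeks.
Longest path through K: 35 weeks (earliest finish 26, latest finish 26).
Float = 35 − 35 = 0.

0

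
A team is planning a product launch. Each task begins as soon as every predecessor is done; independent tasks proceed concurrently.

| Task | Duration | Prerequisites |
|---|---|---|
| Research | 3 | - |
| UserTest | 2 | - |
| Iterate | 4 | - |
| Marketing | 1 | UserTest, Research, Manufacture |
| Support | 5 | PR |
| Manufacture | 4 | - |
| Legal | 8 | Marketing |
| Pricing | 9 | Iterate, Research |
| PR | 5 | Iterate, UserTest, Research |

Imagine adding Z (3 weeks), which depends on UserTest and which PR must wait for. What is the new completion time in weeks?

15

Originally the plan takes 14 weeks.
With Z inserted, PR now waits for max(Iterate, UserTest, Research, Z).
New critical path: UserTest→Z→PR→Support = 2+3+5+5 = 15 ⇒ 15 weeks.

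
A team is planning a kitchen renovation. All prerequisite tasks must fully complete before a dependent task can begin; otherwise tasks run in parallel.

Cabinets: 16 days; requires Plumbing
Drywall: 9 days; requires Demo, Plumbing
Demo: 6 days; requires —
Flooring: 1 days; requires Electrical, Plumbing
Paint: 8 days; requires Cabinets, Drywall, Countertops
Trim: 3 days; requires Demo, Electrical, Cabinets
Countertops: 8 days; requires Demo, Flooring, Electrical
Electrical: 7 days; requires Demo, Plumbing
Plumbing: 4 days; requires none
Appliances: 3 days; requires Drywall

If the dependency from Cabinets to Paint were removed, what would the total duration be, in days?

Original critical path: Demo→Electrical→Flooring→Countertops→Paint = 6+7+1+8+8 = 30 ⇒ 30 days.
Dropping Cabinets→Paint doesn't change Paint's earliest start (22); another predecessor still binds.
The longest chain is now Demo→Electrical→Flooring→Countertops→Paint = 6+7+1+8+8 = 30, so the project takes 30 days.

30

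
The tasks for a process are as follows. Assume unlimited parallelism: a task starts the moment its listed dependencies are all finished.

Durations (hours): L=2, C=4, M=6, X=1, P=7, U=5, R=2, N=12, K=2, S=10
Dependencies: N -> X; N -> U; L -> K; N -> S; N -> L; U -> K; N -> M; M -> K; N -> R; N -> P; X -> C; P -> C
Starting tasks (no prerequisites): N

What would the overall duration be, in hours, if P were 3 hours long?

22

Actual critical path: N→P→C = 12+7+4 = 23 ⇒ 23 hours.
Since P is critical, the -4 change carries straight to that chain (now 19 hours).
New critical path: N→S = 12+10 = 22 ⇒ 22 hours.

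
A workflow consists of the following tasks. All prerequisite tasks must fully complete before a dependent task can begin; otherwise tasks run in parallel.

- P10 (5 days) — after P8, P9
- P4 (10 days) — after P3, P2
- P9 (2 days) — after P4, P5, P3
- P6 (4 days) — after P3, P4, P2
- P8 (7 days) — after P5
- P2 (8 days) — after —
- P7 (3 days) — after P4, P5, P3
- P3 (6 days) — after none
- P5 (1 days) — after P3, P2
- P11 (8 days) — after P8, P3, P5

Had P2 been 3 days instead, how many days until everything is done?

Critical path before the change: P2→P4→P9→P10 = 8+10+2+5 = 25 giving 25 days.
Since P2 is critical, the -5 change carries straight to that chain (now 20 days).
New critical path: P3→P4→P9→P10 = 6+10+2+5 = 23 ⇒ 23 days.

23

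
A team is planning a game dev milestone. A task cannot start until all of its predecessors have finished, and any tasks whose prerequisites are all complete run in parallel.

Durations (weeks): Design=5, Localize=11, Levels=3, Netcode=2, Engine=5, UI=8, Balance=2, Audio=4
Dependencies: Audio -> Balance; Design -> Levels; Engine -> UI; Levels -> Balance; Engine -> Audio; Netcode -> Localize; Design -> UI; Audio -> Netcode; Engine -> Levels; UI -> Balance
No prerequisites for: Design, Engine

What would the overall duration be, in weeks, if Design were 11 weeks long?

22

Actual critical path: Engine→Audio→Netcode→Localize = 5+4+2+11 = 22 ⇒ 22 weeks.
Design has 7 weeks of float (longest path through it is 15).
The critical path is still Engine→Audio→Netcode→Localize; finish is now 22 weeks.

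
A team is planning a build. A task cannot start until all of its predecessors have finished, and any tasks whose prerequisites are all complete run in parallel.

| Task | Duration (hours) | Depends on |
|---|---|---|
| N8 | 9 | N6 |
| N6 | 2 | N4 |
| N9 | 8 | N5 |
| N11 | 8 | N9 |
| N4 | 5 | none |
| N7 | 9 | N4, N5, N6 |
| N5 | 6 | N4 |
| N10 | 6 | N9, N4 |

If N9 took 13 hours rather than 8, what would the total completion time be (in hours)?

Baseline: N4→N5→N9→N11 = 5+6+8+8 = 27 → 27 hours.
Since N9 is critical, the +5 change carries straight to that chain (now 32 hours).
That remains the longest chain; total 32 hours.

32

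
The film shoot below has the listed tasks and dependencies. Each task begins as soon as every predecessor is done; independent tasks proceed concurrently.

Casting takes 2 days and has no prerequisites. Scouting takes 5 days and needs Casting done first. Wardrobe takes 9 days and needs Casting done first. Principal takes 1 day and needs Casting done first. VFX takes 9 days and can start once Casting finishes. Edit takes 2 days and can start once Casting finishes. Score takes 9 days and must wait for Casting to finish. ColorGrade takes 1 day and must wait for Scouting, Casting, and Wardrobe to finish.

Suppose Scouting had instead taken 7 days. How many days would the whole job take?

12

Critical path before the change: Casting→Wardrobe→ColorGrade = 2+9+1 = 12 giving 12 days.
Scouting has 4 days of float (longest path through it is 8).
No other chain overtakes it, so the finish is 12 days.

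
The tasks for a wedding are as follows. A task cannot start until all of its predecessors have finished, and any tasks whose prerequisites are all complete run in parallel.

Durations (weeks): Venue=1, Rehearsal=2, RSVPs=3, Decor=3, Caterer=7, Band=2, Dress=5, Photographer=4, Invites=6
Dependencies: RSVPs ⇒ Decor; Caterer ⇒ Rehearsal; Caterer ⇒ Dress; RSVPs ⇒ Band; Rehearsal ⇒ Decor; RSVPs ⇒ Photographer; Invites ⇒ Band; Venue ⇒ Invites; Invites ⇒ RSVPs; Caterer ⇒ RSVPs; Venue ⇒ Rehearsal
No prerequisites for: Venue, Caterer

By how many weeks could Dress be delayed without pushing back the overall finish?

2

Venue→Invites→RSVPs→Photographer = 1+6+3+4 = 14 sets the makespan at 14 weeks.
Dress finishes as early as 12 and must finish by 14.
Float = 14 − 12 = 2.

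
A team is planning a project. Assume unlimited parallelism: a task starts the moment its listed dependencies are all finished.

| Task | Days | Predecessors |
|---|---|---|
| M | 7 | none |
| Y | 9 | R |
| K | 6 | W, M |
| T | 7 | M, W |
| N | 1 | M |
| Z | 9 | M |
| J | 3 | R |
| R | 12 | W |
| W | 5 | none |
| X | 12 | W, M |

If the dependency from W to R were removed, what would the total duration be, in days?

Before: longest chain W→R→Y = 5+12+9 = 26, finish 26.
Without W→R, R's earliest start moves from 5 to 0.
The longest chain is now R→Y = 12+9 = 21, so the job takes 21 days.

21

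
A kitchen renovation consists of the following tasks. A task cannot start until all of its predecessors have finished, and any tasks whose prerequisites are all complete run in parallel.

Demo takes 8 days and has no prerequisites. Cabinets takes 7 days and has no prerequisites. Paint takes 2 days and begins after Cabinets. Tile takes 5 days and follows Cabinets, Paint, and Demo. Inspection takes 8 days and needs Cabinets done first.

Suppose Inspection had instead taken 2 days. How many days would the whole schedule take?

The binding path is Cabinets→Inspection = 7+8 = 15; finish at 15 days.
Inspection is on the critical path; changing it to 2 makes that path 9 days.
Now Cabinets→Paint→Tile = 7+2+5 = 14 is longest, so the finish becomes 14 days.

14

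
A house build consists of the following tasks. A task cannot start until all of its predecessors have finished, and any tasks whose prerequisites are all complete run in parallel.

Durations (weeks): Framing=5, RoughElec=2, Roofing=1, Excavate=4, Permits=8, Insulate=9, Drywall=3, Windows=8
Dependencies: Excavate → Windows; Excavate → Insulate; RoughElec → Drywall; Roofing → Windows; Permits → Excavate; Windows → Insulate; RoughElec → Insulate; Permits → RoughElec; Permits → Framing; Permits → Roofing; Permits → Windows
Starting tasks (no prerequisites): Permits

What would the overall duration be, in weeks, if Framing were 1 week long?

Critical path before the change: Permits→Excavate→Windows→Insulate = 8+4+8+9 = 29 giving 29 weeks.
Framing has 16 weeks of float (longest path through it is 13).
The critical path is still Permits→Excavate→Windows→Insulate; finish is now 29 weeks.

29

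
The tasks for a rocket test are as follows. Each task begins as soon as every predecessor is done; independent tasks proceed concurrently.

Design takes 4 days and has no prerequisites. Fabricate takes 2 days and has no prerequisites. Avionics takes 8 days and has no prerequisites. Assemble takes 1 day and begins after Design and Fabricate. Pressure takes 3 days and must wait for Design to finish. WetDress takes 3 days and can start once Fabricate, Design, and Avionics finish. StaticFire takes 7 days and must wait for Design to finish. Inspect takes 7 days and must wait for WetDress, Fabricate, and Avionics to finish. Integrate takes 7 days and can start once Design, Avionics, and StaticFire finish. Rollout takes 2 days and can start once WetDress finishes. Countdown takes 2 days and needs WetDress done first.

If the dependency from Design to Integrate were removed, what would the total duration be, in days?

With the dependency in place, Design→StaticFire→Integrate = 4+7+7 = 18 sets the finish at 18 days.
Dropping Design→Integrate doesn't change Integrate's earliest start (11); another predecessor still binds.
The longest chain is now Design→StaticFire→Integrate = 4+7+7 = 18, so the project takes 18 days.

18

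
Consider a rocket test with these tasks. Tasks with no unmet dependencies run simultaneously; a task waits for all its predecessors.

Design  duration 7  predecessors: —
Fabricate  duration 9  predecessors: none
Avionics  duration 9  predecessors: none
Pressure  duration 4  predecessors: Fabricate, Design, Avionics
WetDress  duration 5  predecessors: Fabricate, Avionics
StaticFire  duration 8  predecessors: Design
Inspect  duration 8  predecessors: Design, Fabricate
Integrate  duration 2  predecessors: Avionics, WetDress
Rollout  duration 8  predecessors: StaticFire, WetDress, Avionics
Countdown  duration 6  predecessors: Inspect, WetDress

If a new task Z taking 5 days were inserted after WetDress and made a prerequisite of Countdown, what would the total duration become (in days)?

Originally the rocket test takes 23 days.
With Z inserted, Countdown now waits for max(Inspect, WetDress, Z).
New critical path: Fabricate→WetDress→Z→Countdown = 9+5+5+6 = 25 ⇒ 25 days.

25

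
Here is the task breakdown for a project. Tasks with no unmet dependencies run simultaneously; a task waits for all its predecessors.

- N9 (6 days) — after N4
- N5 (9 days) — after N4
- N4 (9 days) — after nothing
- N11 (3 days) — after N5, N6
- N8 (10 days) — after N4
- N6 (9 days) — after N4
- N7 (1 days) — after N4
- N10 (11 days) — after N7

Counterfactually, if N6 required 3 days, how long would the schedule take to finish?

As given, the longest chain is N4→N6→N11 = 9+9+3 = 21, so the finish is 21 days.
N6 is on the critical path; changing it to 3 makes that path 15 days.
Now N4→N5→N11 = 9+9+3 = 21 is longest, so the finish becomes 21 days.

21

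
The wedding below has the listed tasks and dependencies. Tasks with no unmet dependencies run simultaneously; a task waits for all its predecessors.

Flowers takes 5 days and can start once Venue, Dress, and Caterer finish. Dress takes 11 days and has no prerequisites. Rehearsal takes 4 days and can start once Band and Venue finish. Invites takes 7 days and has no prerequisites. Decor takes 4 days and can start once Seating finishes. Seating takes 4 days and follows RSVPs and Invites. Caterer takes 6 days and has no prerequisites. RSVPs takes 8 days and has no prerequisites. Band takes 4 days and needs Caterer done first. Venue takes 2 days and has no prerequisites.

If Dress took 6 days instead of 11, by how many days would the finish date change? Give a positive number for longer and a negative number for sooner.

0

Actual critical path: Dress→Flowers = 11+5 = 16 ⇒ 16 days.
Dress is on the critical path; changing it to 6 makes that path 11 days.
The binding chain switches to RSVPs→Seating→Decor = 8+4+4 = 16; finish 16 days.
Change in finish: 16 − 16 = +0 days.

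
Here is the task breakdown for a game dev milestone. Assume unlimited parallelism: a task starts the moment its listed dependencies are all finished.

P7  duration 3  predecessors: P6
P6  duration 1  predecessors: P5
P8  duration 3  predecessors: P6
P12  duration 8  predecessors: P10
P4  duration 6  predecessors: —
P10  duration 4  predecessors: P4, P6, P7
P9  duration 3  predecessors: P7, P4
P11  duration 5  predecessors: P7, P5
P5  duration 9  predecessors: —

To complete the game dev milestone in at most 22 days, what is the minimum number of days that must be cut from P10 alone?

Current finish: 25 days; target: 22.
P10 is on every critical path, so each day cut from P10 cuts the finish by one (this holds down to a finish of 22).
Need 25 − 22 = 3 days off P10 → P10 becomes 1 day, finish becomes 22.

3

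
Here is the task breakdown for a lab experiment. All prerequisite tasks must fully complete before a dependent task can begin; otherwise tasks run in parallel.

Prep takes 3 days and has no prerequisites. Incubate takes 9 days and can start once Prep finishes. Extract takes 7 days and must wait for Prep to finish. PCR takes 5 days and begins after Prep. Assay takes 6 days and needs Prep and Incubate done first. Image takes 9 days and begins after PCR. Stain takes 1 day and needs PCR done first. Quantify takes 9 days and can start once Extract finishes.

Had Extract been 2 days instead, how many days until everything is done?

Baseline: Prep→Extract→Quantify = 3+7+9 = 19 → 19 days.
Extract is on the critical path; changing it to 2 makes that path 14 days.
Now Prep→Incubate→Assay = 3+9+6 = 18 is longest, so the finish becomes 18 days.

18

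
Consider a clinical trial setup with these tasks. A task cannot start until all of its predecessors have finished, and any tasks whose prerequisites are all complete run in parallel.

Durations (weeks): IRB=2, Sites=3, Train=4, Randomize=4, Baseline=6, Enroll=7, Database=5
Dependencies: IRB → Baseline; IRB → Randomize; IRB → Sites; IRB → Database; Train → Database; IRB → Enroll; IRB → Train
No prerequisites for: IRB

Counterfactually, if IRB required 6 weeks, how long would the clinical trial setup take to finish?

Critical path before the change: IRB→Train→Database = 2+4+5 = 11 giving 11 weeks.
Since IRB is critical, the +4 change carries straight to that chain (now 15 weeks).
No other chain overtakes it, so the finish is 15 weeks.

15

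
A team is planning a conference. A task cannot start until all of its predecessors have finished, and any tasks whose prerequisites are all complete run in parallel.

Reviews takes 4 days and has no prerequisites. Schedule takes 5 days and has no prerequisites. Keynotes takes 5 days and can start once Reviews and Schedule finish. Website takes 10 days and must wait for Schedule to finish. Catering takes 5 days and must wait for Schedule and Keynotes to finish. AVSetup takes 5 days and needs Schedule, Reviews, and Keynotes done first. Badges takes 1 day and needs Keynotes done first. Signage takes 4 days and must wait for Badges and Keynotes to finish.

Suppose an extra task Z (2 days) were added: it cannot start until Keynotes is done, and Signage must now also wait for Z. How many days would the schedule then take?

16

Originally the schedule takes 15 days.
With Z inserted, Signage now waits for max(Badges, Keynotes, Z).
New critical path: Schedule→Keynotes→Z→Signage = 5+5+2+4 = 16 ⇒ 16 days.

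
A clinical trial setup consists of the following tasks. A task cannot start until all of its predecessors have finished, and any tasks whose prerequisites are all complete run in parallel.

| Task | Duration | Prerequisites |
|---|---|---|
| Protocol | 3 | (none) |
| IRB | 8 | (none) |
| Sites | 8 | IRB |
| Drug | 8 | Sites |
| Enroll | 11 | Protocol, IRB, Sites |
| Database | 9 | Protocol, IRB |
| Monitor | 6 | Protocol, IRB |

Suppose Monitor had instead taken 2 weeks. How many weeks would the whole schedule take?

27

Actual critical path: IRB→Sites→Enroll = 8+8+11 = 27 ⇒ 27 weeks.
Monitor is off the critical path — its longest chain is 14 weeks, giving 13 of slack.
The critical path is still IRB→Sites→Enroll; finish is now 27 weeks.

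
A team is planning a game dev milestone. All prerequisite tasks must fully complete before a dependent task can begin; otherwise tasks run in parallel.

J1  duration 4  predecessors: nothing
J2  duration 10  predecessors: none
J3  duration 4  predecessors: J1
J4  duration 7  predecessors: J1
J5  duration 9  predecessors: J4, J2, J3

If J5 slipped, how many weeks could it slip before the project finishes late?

0

J1→J4→J5 = 4+7+9 = 20 sets the makespan at 20 weeks.
The longest chain containing J5 totals 20 weeks.
Slack of J5 = 11 − 11 = 0 weeks.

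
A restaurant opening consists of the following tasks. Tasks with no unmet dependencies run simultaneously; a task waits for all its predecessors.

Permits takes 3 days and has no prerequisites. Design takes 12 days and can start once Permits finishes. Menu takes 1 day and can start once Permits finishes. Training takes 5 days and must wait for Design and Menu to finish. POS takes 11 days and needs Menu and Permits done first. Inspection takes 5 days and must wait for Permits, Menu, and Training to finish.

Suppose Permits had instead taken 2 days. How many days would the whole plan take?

24

The binding path is Permits→Design→Training→Inspection = 3+12+5+5 = 25; finish at 25 days.
Permits is on the critical path; changing it to 2 makes that path 24 days.
That remains the longest chain; total 24 days.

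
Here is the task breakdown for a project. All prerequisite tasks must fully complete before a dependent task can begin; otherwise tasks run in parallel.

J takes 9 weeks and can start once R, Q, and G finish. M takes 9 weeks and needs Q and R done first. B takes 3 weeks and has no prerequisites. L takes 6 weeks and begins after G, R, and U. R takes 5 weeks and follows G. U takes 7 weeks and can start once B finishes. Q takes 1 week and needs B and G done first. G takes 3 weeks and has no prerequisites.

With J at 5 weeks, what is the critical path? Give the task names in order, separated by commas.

G, R, M

Actual critical path: G→R→J = 3+5+9 = 17 ⇒ 17 weeks.
Since J is critical, the -4 change carries straight to that chain (now 13 weeks).
New critical path: G→R→M = 3+5+9 = 17 ⇒ 17 weeks.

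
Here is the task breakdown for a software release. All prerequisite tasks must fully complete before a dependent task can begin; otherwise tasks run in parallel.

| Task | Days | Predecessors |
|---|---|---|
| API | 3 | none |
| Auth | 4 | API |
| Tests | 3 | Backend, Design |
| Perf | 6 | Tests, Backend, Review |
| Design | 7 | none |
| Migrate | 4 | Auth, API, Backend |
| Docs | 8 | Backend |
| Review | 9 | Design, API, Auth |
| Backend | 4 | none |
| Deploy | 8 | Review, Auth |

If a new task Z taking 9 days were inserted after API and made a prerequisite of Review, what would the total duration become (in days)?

Originally the project takes 24 days.
With Z inserted, Review now waits for max(Design, API, Auth, Z).
New critical path: API→Z→Review→Deploy = 3+9+9+8 = 29 ⇒ 29 days.

29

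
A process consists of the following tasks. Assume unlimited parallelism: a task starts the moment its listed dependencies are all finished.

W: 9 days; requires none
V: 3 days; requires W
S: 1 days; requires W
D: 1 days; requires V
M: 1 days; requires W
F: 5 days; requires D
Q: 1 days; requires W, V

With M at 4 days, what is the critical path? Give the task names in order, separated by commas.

W, V, D, F

Baseline: W→V→D→F = 9+3+1+5 = 18 → 18 days.
M has 8 days of float (longest path through it is 10).
No other chain overtakes it, so the finish is 18 days.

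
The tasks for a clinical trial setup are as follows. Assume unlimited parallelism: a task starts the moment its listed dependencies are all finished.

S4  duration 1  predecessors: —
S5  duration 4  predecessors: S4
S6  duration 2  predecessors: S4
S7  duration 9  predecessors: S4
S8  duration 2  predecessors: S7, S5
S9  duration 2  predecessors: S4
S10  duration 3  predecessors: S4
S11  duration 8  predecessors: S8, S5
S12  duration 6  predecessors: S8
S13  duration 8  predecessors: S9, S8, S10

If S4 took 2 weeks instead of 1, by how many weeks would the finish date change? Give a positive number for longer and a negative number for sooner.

1

Critical path before the change: S4→S7→S8→S11 = 1+9+2+8 = 20 giving 20 weeks.
Since S4 is critical, the +1 change carries straight to that chain (now 21 weeks).
That remains the longest chain; total 21 weeks.
Change in finish: 21 − 20 = +1 weeks.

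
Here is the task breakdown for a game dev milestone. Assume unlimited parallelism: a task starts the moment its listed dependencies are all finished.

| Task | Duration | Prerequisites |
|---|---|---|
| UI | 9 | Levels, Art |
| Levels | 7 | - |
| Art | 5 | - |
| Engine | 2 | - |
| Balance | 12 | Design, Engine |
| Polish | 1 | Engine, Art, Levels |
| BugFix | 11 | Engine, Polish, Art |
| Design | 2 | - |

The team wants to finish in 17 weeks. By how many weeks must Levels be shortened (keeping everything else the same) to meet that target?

Current finish: 19 weeks; target: 17.
Levels is on every critical path, so each week cut from Levels cuts the finish by one (this holds down to a finish of 17).
Need 19 − 17 = 2 weeks off Levels → Levels becomes 5 weeks, finish becomes 17.

2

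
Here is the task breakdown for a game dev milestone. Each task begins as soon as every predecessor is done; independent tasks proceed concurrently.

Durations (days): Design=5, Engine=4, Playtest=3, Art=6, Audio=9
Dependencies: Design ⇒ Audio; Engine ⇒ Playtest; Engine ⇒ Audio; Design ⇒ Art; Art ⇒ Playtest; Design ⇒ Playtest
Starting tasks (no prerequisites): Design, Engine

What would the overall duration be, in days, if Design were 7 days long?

16

Baseline: Design→Art→Playtest = 5+6+3 = 14 → 14 days.
Design lies on that path, so at 7 days the path becomes 16 days.
The critical path is still Design→Art→Playtest; finish is now 16 days.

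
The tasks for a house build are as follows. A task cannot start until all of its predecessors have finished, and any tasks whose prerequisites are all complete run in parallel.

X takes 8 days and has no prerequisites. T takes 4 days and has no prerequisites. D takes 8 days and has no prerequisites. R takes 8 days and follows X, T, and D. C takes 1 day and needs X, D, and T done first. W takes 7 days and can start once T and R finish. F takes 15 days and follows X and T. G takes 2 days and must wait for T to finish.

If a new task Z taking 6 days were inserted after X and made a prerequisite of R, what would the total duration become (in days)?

29

Originally the project takes 23 days.
With Z inserted, R now waits for max(X, T, D, Z).
New critical path: X→Z→R→W = 8+6+8+7 = 29 ⇒ 29 days.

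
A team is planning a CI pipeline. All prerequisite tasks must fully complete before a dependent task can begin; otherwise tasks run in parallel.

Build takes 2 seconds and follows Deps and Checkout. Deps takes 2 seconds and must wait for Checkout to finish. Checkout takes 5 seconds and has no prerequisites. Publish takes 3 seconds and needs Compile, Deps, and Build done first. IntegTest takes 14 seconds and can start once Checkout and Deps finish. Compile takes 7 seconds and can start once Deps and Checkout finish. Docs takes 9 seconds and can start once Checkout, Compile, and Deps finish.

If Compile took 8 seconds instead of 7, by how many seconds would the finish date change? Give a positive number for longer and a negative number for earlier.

1

Critical path before the change: Checkout→Deps→Compile→Docs = 5+2+7+9 = 23 giving 23 seconds.
Since Compile is critical, the +1 change carries straight to that chain (now 24 seconds).
The critical path is still Checkout→Deps→Compile→Docs; finish is now 24 seconds.
Change in finish: 24 − 23 = +1 seconds.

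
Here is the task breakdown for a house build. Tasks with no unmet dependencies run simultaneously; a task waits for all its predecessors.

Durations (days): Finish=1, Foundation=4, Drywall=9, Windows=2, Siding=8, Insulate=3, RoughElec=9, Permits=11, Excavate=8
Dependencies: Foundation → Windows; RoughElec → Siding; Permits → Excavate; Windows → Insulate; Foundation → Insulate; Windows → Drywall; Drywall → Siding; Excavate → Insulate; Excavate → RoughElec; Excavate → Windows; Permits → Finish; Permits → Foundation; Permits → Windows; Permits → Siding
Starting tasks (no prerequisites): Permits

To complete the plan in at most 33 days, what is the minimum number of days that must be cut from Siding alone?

Current finish: 38 days; target: 33.
Siding is on every critical path, so each day cut from Siding cuts the finish by one (this holds down to a finish of 31).
Need 38 − 33 = 5 days off Siding → Siding becomes 3 days, finish becomes 33.

5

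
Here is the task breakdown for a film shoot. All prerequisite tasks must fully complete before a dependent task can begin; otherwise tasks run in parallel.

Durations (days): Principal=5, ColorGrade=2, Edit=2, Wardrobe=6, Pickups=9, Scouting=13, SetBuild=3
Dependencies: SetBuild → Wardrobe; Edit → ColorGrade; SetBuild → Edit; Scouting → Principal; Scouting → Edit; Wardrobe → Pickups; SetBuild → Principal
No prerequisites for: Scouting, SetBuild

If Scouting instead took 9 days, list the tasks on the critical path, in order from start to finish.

As given, the longest chain is Scouting→Principal = 13+5 = 18, so the finish is 18 days.
Scouting lies on that path, so at 9 days the path becomes 14 days.
The binding chain switches to SetBuild→Wardrobe→Pickups = 3+6+9 = 18; finish 18 days.

SetBuild, Wardrobe, Pickups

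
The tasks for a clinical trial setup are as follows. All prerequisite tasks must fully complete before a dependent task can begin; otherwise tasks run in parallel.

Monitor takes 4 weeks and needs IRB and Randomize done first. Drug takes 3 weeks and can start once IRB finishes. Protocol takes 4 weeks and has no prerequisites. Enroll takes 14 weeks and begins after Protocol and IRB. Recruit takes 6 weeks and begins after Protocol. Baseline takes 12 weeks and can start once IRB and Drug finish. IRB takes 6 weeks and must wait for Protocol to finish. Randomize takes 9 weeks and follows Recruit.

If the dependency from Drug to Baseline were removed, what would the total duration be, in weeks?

With the dependency in place, Protocol→IRB→Drug→Baseline = 4+6+3+12 = 25 sets the finish at 25 weeks.
Without Drug→Baseline, Baseline's earliest start moves from 13 to 10.
The longest chain is now Protocol→IRB→Enroll = 4+6+14 = 24, so the project takes 24 weeks.

24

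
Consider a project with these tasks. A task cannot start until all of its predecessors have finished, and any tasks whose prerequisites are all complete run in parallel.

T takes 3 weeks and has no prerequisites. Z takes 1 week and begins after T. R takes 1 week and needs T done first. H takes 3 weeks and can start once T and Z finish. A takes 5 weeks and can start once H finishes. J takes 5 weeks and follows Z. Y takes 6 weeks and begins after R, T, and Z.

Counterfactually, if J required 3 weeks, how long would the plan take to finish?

The binding path is T→Z→H→A = 3+1+3+5 = 12; finish at 12 weeks.
J has 3 weeks of float (longest path through it is 9).
No other chain overtakes it, so the finish is 12 weeks.

12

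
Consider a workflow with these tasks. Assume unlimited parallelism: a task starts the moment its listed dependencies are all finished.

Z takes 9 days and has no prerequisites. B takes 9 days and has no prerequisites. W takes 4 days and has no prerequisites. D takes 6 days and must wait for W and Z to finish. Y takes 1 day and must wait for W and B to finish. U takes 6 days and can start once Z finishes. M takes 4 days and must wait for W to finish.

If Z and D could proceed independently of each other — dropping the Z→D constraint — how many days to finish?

15

Before: longest chain Z→D = 9+6 = 15, finish 15.
Without Z→D, D's earliest start moves from 9 to 4.
After: Z→U = 9+6 = 15 → 15 days.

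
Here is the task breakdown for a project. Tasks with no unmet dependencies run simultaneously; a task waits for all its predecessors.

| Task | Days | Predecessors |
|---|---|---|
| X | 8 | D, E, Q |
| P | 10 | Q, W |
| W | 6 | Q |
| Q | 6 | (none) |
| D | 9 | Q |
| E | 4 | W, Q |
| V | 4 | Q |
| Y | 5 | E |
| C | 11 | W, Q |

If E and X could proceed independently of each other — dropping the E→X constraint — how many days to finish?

23

Before: longest chain Q→W→E→X = 6+6+4+8 = 24, finish 24.
Without E→X, X's earliest start moves from 16 to 15.
The longest chain is now Q→W→C = 6+6+11 = 23, so the project takes 23 days.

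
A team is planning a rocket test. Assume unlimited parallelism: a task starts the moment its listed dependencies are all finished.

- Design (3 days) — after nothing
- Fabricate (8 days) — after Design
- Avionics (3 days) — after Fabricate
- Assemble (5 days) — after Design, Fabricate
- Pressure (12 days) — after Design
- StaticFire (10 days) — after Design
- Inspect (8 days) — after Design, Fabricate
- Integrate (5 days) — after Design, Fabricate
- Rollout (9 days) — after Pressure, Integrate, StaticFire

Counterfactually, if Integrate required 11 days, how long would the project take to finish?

Critical path before the change: Design→Fabricate→Integrate→Rollout = 3+8+5+9 = 25 giving 25 days.
Integrate lies on that path, so at 11 days the path becomes 31 days.
That remains the longest chain; total 31 days.

31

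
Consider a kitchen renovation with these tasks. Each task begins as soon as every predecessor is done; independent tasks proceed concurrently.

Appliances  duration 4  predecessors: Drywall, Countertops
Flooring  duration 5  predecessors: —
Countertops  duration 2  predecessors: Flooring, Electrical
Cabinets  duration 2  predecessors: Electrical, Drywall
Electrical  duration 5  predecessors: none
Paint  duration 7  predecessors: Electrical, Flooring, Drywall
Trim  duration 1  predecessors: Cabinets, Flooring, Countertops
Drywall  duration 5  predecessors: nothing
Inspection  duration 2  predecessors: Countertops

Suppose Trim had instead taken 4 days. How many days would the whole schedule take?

As given, the longest chain is Electrical→Paint = 5+7 = 12, so the finish is 12 days.
Trim has 4 days of float (longest path through it is 8).
That remains the longest chain; total 12 days.

12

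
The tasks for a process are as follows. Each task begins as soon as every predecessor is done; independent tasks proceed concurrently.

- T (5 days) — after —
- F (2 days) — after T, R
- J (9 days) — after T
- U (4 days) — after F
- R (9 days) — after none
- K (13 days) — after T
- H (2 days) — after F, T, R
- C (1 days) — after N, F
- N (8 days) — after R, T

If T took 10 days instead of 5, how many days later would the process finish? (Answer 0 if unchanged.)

The binding path is T→K = 5+13 = 18; finish at 18 days.
Since T is critical, the +5 change carries straight to that chain (now 23 days).
That remains the longest chain; total 23 days.
Change in finish: 23 − 18 = +5 days.

5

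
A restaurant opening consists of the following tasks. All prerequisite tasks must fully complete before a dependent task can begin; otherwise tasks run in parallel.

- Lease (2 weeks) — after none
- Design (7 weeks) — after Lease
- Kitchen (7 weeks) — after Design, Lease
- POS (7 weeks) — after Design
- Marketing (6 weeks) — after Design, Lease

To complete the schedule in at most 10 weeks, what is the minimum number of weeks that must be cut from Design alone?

6

Current finish: 16 weeks; target: 10.
Design is on every critical path, so each week cut from Design cuts the finish by one (this holds down to a finish of 10).
Need 16 − 10 = 6 weeks off Design → Design becomes 1 week, finish becomes 10.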